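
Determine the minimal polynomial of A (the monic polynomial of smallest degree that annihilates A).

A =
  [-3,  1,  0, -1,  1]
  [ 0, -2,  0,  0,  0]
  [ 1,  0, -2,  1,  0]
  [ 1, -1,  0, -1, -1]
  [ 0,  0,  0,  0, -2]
x^2 + 4*x + 4

The characteristic polynomial is χ_A(x) = (x + 2)^5, so the eigenvalues are known. The minimal polynomial is
  m_A(x) = Π_λ (x − λ)^{k_λ}
where k_λ is the size of the *largest* Jordan block for λ (equivalently, the smallest k with (A − λI)^k v = 0 for every generalised eigenvector v of λ).

  λ = -2: largest Jordan block has size 2, contributing (x + 2)^2

So m_A(x) = (x + 2)^2 = x^2 + 4*x + 4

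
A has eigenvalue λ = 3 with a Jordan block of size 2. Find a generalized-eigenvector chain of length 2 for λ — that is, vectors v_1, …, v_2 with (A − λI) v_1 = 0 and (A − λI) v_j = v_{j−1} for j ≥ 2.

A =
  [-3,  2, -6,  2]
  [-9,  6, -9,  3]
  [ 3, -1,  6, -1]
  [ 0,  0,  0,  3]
A Jordan chain for λ = 3 of length 2:
v_1 = (-6, -9, 3, 0)ᵀ
v_2 = (1, 0, 0, 0)ᵀ

Let N = A − (3)·I. We want v_2 with N^2 v_2 = 0 but N^1 v_2 ≠ 0; then v_{j-1} := N · v_j for j = 2, …, 2.

Pick v_2 = (1, 0, 0, 0)ᵀ.
Then v_1 = N · v_2 = (-6, -9, 3, 0)ᵀ.

Sanity check: (A − (3)·I) v_1 = (0, 0, 0, 0)ᵀ = 0. ✓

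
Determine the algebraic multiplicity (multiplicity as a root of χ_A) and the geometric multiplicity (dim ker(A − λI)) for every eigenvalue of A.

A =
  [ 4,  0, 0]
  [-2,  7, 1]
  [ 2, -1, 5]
λ = 4: alg = 1, geom = 1; λ = 6: alg = 2, geom = 1

Step 1 — factor the characteristic polynomial to read off the algebraic multiplicities:
  χ_A(x) = (x - 6)^2*(x - 4)

Step 2 — compute geometric multiplicities via the rank-nullity identity g(λ) = n − rank(A − λI):
  rank(A − (4)·I) = 2, so dim ker(A − (4)·I) = n − 2 = 1
  rank(A − (6)·I) = 2, so dim ker(A − (6)·I) = n − 2 = 1

Summary:
  λ = 4: algebraic multiplicity = 1, geometric multiplicity = 1
  λ = 6: algebraic multiplicity = 2, geometric multiplicity = 1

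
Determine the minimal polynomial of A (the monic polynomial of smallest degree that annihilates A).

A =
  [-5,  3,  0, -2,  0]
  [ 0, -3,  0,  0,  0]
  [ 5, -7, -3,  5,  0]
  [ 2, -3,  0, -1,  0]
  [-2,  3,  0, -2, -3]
x^2 + 6*x + 9

The characteristic polynomial is χ_A(x) = (x + 3)^5, so the eigenvalues are known. The minimal polynomial is
  m_A(x) = Π_λ (x − λ)^{k_λ}
where k_λ is the size of the *largest* Jordan block for λ (equivalently, the smallest k with (A − λI)^k v = 0 for every generalised eigenvector v of λ).

  λ = -3: largest Jordan block has size 2, contributing (x + 3)^2

So m_A(x) = (x + 3)^2 = x^2 + 6*x + 9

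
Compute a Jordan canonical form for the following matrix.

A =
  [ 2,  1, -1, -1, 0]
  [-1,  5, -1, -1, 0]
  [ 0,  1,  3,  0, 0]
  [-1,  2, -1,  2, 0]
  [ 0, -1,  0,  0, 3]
J_3(3) ⊕ J_1(3) ⊕ J_1(3)

The characteristic polynomial is
  det(x·I − A) = x^5 - 15*x^4 + 90*x^3 - 270*x^2 + 405*x - 243 = (x - 3)^5

Eigenvalues and multiplicities (the geometric multiplicity of λ is n − rank(A − λI), which equals the number of Jordan blocks for λ):
  λ = 3: algebraic multiplicity = 5, geometric multiplicity = 3

Determining the block sizes for each eigenvalue:
  λ = 3: with am = 5 and gm = 3, the partition is not yet determined (e.g. several partitions of 5 into 3 parts exist). Let N = A − (3)·I. Computing rank(N^1) = 2, rank(N^2) = 1, rank(N^3) = 0; the number of blocks of size ≥ j is rank(N^{j−1}) − rank(N^j), giving [3, 1, 1]. So we have 1 block(s) of size 3, 2 block(s) of size 1 → block sizes [3, 1, 1]

Assembling the blocks gives a Jordan form
J =
  [3, 1, 0, 0, 0]
  [0, 3, 1, 0, 0]
  [0, 0, 3, 0, 0]
  [0, 0, 0, 3, 0]
  [0, 0, 0, 0, 3]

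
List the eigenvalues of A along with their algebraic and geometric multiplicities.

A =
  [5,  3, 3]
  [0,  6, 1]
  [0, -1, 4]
λ = 5: alg = 3, geom = 2

Step 1 — factor the characteristic polynomial to read off the algebraic multiplicities:
  χ_A(x) = (x - 5)^3

Step 2 — compute geometric multiplicities via the rank-nullity identity g(λ) = n − rank(A − λI):
  rank(A − (5)·I) = 1, so dim ker(A − (5)·I) = n − 1 = 2

Summary:
  λ = 5: algebraic multiplicity = 3, geometric multiplicity = 2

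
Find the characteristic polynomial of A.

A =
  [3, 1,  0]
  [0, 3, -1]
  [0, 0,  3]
x^3 - 9*x^2 + 27*x - 27

Expanding det(x·I − A) (e.g. by cofactor expansion or by noting that A is similar to its Jordan form J, which has the same characteristic polynomial as A) gives
  χ_A(x) = x^3 - 9*x^2 + 27*x - 27
which factors as (x - 3)^3. The eigenvalues (with algebraic multiplicities) are λ = 3 with multiplicity 3.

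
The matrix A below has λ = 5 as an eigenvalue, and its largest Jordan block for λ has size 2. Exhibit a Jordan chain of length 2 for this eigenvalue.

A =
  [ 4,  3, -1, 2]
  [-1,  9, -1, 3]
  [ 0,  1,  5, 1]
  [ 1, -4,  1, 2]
A Jordan chain for λ = 5 of length 2:
v_1 = (-1, -1, 0, 1)ᵀ
v_2 = (1, 0, 0, 0)ᵀ

Let N = A − (5)·I. We want v_2 with N^2 v_2 = 0 but N^1 v_2 ≠ 0; then v_{j-1} := N · v_j for j = 2, …, 2.

Pick v_2 = (1, 0, 0, 0)ᵀ.
Then v_1 = N · v_2 = (-1, -1, 0, 1)ᵀ.

Sanity check: (A − (5)·I) v_1 = (0, 0, 0, 0)ᵀ = 0. ✓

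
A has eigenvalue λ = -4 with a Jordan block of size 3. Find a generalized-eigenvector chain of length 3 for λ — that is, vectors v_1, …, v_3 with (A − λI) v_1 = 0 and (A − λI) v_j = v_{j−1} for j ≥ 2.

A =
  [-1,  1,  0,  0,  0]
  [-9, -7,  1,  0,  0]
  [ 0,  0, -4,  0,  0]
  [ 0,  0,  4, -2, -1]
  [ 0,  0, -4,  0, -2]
A Jordan chain for λ = -4 of length 3:
v_1 = (1, -3, 0, 0, 0)ᵀ
v_2 = (0, 1, 0, 0, 0)ᵀ
v_3 = (0, 0, 1, -1, 2)ᵀ

Let N = A − (-4)·I. We want v_3 with N^3 v_3 = 0 but N^2 v_3 ≠ 0; then v_{j-1} := N · v_j for j = 3, …, 2.

Pick v_3 = (0, 0, 1, -1, 2)ᵀ.
Then v_2 = N · v_3 = (0, 1, 0, 0, 0)ᵀ.
Then v_1 = N · v_2 = (1, -3, 0, 0, 0)ᵀ.

Sanity check: (A − (-4)·I) v_1 = (0, 0, 0, 0, 0)ᵀ = 0. ✓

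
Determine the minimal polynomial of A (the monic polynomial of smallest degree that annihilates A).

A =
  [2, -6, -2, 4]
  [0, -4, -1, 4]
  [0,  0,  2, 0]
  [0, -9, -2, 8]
x^3 - 6*x^2 + 12*x - 8

The characteristic polynomial is χ_A(x) = (x - 2)^4, so the eigenvalues are known. The minimal polynomial is
  m_A(x) = Π_λ (x − λ)^{k_λ}
where k_λ is the size of the *largest* Jordan block for λ (equivalently, the smallest k with (A − λI)^k v = 0 for every generalised eigenvector v of λ).

  λ = 2: largest Jordan block has size 3, contributing (x − 2)^3

So m_A(x) = (x - 2)^3 = x^3 - 6*x^2 + 12*x - 8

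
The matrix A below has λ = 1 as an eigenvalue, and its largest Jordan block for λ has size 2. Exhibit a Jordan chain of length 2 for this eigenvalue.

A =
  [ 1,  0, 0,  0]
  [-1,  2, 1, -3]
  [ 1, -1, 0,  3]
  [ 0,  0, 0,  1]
A Jordan chain for λ = 1 of length 2:
v_1 = (0, -1, 1, 0)ᵀ
v_2 = (1, 0, 0, 0)ᵀ

Let N = A − (1)·I. We want v_2 with N^2 v_2 = 0 but N^1 v_2 ≠ 0; then v_{j-1} := N · v_j for j = 2, …, 2.

Pick v_2 = (1, 0, 0, 0)ᵀ.
Then v_1 = N · v_2 = (0, -1, 1, 0)ᵀ.

Sanity check: (A − (1)·I) v_1 = (0, 0, 0, 0)ᵀ = 0. ✓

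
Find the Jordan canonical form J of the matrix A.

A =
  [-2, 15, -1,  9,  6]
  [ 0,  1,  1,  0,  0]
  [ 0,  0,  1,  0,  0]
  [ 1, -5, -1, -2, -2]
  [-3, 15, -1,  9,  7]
J_3(1) ⊕ J_1(1) ⊕ J_1(1)

The characteristic polynomial is
  det(x·I − A) = x^5 - 5*x^4 + 10*x^3 - 10*x^2 + 5*x - 1 = (x - 1)^5

Eigenvalues and multiplicities (the geometric multiplicity of λ is n − rank(A − λI), which equals the number of Jordan blocks for λ):
  λ = 1: algebraic multiplicity = 5, geometric multiplicity = 3

Determining the block sizes for each eigenvalue:
  λ = 1: with am = 5 and gm = 3, the partition is not yet determined (e.g. several partitions of 5 into 3 parts exist). Let N = A − (1)·I. Computing rank(N^1) = 2, rank(N^2) = 1, rank(N^3) = 0; the number of blocks of size ≥ j is rank(N^{j−1}) − rank(N^j), giving [3, 1, 1]. So we have 1 block(s) of size 3, 2 block(s) of size 1 → block sizes [3, 1, 1]

Assembling the blocks gives a Jordan form
J =
  [1, 1, 0, 0, 0]
  [0, 1, 1, 0, 0]
  [0, 0, 1, 0, 0]
  [0, 0, 0, 1, 0]
  [0, 0, 0, 0, 1]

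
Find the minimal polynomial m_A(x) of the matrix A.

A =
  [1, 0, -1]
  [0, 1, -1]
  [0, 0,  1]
x^2 - 2*x + 1

The characteristic polynomial is χ_A(x) = (x - 1)^3, so the eigenvalues are known. The minimal polynomial is
  m_A(x) = Π_λ (x − λ)^{k_λ}
where k_λ is the size of the *largest* Jordan block for λ (equivalently, the smallest k with (A − λI)^k v = 0 for every generalised eigenvector v of λ).

  λ = 1: largest Jordan block has size 2, contributing (x − 1)^2

So m_A(x) = (x - 1)^2 = x^2 - 2*x + 1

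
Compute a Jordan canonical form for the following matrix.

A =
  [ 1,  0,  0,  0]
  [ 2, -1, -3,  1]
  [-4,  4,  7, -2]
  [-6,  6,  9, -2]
J_1(1) ⊕ J_1(1) ⊕ J_1(1) ⊕ J_1(2)

The characteristic polynomial is
  det(x·I − A) = x^4 - 5*x^3 + 9*x^2 - 7*x + 2 = (x - 2)*(x - 1)^3

Eigenvalues and multiplicities (the geometric multiplicity of λ is n − rank(A − λI), which equals the number of Jordan blocks for λ):
  λ = 1: algebraic multiplicity = 3, geometric multiplicity = 3
  λ = 2: algebraic multiplicity = 1, geometric multiplicity = 1

Determining the block sizes for each eigenvalue:
  λ = 1: gm = am = 3, so every block has size 1 → block sizes [1, 1, 1]
  λ = 2: one block (gm = 1), so the single block has size am = 1 → block sizes [1]

Assembling the blocks gives a Jordan form
J =
  [1, 0, 0, 0]
  [0, 1, 0, 0]
  [0, 0, 1, 0]
  [0, 0, 0, 2]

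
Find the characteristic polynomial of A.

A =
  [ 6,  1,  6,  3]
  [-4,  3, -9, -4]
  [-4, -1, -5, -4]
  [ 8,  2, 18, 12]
x^4 - 16*x^3 + 96*x^2 - 256*x + 256

Expanding det(x·I − A) (e.g. by cofactor expansion or by noting that A is similar to its Jordan form J, which has the same characteristic polynomial as A) gives
  χ_A(x) = x^4 - 16*x^3 + 96*x^2 - 256*x + 256
which factors as (x - 4)^4. The eigenvalues (with algebraic multiplicities) are λ = 4 with multiplicity 4.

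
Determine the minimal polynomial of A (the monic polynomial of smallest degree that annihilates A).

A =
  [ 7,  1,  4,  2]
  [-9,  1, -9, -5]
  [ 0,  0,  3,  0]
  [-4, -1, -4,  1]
x^3 - 9*x^2 + 27*x - 27

The characteristic polynomial is χ_A(x) = (x - 3)^4, so the eigenvalues are known. The minimal polynomial is
  m_A(x) = Π_λ (x − λ)^{k_λ}
where k_λ is the size of the *largest* Jordan block for λ (equivalently, the smallest k with (A − λI)^k v = 0 for every generalised eigenvector v of λ).

  λ = 3: largest Jordan block has size 3, contributing (x − 3)^3

So m_A(x) = (x - 3)^3 = x^3 - 9*x^2 + 27*x - 27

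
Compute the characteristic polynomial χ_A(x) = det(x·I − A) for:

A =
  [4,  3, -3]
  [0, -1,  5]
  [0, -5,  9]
x^3 - 12*x^2 + 48*x - 64

Expanding det(x·I − A) (e.g. by cofactor expansion or by noting that A is similar to its Jordan form J, which has the same characteristic polynomial as A) gives
  χ_A(x) = x^3 - 12*x^2 + 48*x - 64
which factors as (x - 4)^3. The eigenvalues (with algebraic multiplicities) are λ = 4 with multiplicity 3.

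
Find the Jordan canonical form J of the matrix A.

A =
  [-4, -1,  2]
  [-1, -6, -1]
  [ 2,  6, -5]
J_3(-5)

The characteristic polynomial is
  det(x·I − A) = x^3 + 15*x^2 + 75*x + 125 = (x + 5)^3

Eigenvalues and multiplicities (the geometric multiplicity of λ is n − rank(A − λI), which equals the number of Jordan blocks for λ):
  λ = -5: algebraic multiplicity = 3, geometric multiplicity = 1

Determining the block sizes for each eigenvalue:
  λ = -5: one block (gm = 1), so the single block has size am = 3 → block sizes [3]

Assembling the blocks gives a Jordan form
J =
  [-5,  1,  0]
  [ 0, -5,  1]
  [ 0,  0, -5]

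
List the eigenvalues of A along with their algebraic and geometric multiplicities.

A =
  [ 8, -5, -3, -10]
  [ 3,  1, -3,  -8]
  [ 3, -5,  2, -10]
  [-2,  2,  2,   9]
λ = 5: alg = 4, geom = 2

Step 1 — factor the characteristic polynomial to read off the algebraic multiplicities:
  χ_A(x) = (x - 5)^4

Step 2 — compute geometric multiplicities via the rank-nullity identity g(λ) = n − rank(A − λI):
  rank(A − (5)·I) = 2, so dim ker(A − (5)·I) = n − 2 = 2

Summary:
  λ = 5: algebraic multiplicity = 4, geometric multiplicity = 2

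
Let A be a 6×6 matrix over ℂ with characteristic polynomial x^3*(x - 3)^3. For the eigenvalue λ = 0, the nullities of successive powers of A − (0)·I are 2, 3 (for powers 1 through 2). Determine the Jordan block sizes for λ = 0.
Block sizes for λ = 0: [2, 1]

From the dimensions of kernels of powers, the number of Jordan blocks of size at least j is d_j − d_{j−1} where d_j = dim ker(N^j) (with d_0 = 0). Computing the differences gives [2, 1].
The number of blocks of size exactly k is (#blocks of size ≥ k) − (#blocks of size ≥ k + 1), so the partition is: 1 block(s) of size 1, 1 block(s) of size 2.
In nonincreasing order the block sizes are [2, 1].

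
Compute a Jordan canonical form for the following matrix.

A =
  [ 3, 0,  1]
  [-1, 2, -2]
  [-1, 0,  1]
J_3(2)

The characteristic polynomial is
  det(x·I − A) = x^3 - 6*x^2 + 12*x - 8 = (x - 2)^3

Eigenvalues and multiplicities (the geometric multiplicity of λ is n − rank(A − λI), which equals the number of Jordan blocks for λ):
  λ = 2: algebraic multiplicity = 3, geometric multiplicity = 1

Determining the block sizes for each eigenvalue:
  λ = 2: one block (gm = 1), so the single block has size am = 3 → block sizes [3]

Assembling the blocks gives a Jordan form
J =
  [2, 1, 0]
  [0, 2, 1]
  [0, 0, 2]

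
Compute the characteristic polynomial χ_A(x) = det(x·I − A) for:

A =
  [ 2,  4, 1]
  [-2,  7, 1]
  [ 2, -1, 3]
x^3 - 12*x^2 + 48*x - 64

Expanding det(x·I − A) (e.g. by cofactor expansion or by noting that A is similar to its Jordan form J, which has the same characteristic polynomial as A) gives
  χ_A(x) = x^3 - 12*x^2 + 48*x - 64
which factors as (x - 4)^3. The eigenvalues (with algebraic multiplicities) are λ = 4 with multiplicity 3.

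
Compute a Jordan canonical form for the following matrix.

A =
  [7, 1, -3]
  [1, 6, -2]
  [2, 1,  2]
J_3(5)

The characteristic polynomial is
  det(x·I − A) = x^3 - 15*x^2 + 75*x - 125 = (x - 5)^3

Eigenvalues and multiplicities (the geometric multiplicity of λ is n − rank(A − λI), which equals the number of Jordan blocks for λ):
  λ = 5: algebraic multiplicity = 3, geometric multiplicity = 1

Determining the block sizes for each eigenvalue:
  λ = 5: one block (gm = 1), so the single block has size am = 3 → block sizes [3]

Assembling the blocks gives a Jordan form
J =
  [5, 1, 0]
  [0, 5, 1]
  [0, 0, 5]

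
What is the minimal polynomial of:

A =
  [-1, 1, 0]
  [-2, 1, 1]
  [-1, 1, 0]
x^3

The characteristic polynomial is χ_A(x) = x^3, so the eigenvalues are known. The minimal polynomial is
  m_A(x) = Π_λ (x − λ)^{k_λ}
where k_λ is the size of the *largest* Jordan block for λ (equivalently, the smallest k with (A − λI)^k v = 0 for every generalised eigenvector v of λ).

  λ = 0: largest Jordan block has size 3, contributing (x − 0)^3

So m_A(x) = x^3 = x^3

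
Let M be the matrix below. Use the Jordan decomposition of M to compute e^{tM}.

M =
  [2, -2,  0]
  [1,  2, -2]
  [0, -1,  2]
e^{tM} =
  [-t^2*exp(2*t) + exp(2*t), -2*t*exp(2*t), 2*t^2*exp(2*t)]
  [t*exp(2*t), exp(2*t), -2*t*exp(2*t)]
  [-t^2*exp(2*t)/2, -t*exp(2*t), t^2*exp(2*t) + exp(2*t)]

Strategy: write M = P · J · P⁻¹ where J is a Jordan canonical form, so e^{tM} = P · e^{tJ} · P⁻¹, and e^{tJ} can be computed block-by-block.

M has Jordan form
J =
  [2, 1, 0]
  [0, 2, 1]
  [0, 0, 2]
(up to reordering of blocks).

Per-block formulas:
  For a 3×3 Jordan block J_3(2): exp(t · J_3(2)) = e^(2t)·(I + t·N + (t^2/2)·N^2), where N is the 3×3 nilpotent shift.

After assembling e^{tJ} and conjugating by P, we get:

e^{tM} =
  [-t^2*exp(2*t) + exp(2*t), -2*t*exp(2*t), 2*t^2*exp(2*t)]
  [t*exp(2*t), exp(2*t), -2*t*exp(2*t)]
  [-t^2*exp(2*t)/2, -t*exp(2*t), t^2*exp(2*t) + exp(2*t)]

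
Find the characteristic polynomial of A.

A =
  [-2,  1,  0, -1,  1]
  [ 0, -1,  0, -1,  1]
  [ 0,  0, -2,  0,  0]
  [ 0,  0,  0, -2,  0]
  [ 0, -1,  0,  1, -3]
x^5 + 10*x^4 + 40*x^3 + 80*x^2 + 80*x + 32

Expanding det(x·I − A) (e.g. by cofactor expansion or by noting that A is similar to its Jordan form J, which has the same characteristic polynomial as A) gives
  χ_A(x) = x^5 + 10*x^4 + 40*x^3 + 80*x^2 + 80*x + 32
which factors as (x + 2)^5. The eigenvalues (with algebraic multiplicities) are λ = -2 with multiplicity 5.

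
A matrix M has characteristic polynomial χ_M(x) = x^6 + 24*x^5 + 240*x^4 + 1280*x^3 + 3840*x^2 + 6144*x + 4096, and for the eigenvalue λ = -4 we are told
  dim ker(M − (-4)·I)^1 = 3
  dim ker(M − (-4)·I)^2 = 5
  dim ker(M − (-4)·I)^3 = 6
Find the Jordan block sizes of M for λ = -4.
Block sizes for λ = -4: [3, 2, 1]

From the dimensions of kernels of powers, the number of Jordan blocks of size at least j is d_j − d_{j−1} where d_j = dim ker(N^j) (with d_0 = 0). Computing the differences gives [3, 2, 1].
The number of blocks of size exactly k is (#blocks of size ≥ k) − (#blocks of size ≥ k + 1), so the partition is: 1 block(s) of size 1, 1 block(s) of size 2, 1 block(s) of size 3.
In nonincreasing order the block sizes are [3, 2, 1].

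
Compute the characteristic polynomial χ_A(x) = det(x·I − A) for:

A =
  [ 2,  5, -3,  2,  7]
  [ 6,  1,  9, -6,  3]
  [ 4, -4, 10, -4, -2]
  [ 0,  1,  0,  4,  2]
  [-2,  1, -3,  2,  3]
x^5 - 20*x^4 + 160*x^3 - 640*x^2 + 1280*x - 1024

Expanding det(x·I − A) (e.g. by cofactor expansion or by noting that A is similar to its Jordan form J, which has the same characteristic polynomial as A) gives
  χ_A(x) = x^5 - 20*x^4 + 160*x^3 - 640*x^2 + 1280*x - 1024
which factors as (x - 4)^5. The eigenvalues (with algebraic multiplicities) are λ = 4 with multiplicity 5.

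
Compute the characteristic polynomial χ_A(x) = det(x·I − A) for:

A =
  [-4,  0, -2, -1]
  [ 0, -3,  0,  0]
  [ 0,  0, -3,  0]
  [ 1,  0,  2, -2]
x^4 + 12*x^3 + 54*x^2 + 108*x + 81

Expanding det(x·I − A) (e.g. by cofactor expansion or by noting that A is similar to its Jordan form J, which has the same characteristic polynomial as A) gives
  χ_A(x) = x^4 + 12*x^3 + 54*x^2 + 108*x + 81
which factors as (x + 3)^4. The eigenvalues (with algebraic multiplicities) are λ = -3 with multiplicity 4.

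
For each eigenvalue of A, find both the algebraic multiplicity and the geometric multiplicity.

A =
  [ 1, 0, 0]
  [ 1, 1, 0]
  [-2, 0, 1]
λ = 1: alg = 3, geom = 2

Step 1 — factor the characteristic polynomial to read off the algebraic multiplicities:
  χ_A(x) = (x - 1)^3

Step 2 — compute geometric multiplicities via the rank-nullity identity g(λ) = n − rank(A − λI):
  rank(A − (1)·I) = 1, so dim ker(A − (1)·I) = n − 1 = 2

Summary:
  λ = 1: algebraic multiplicity = 3, geometric multiplicity = 2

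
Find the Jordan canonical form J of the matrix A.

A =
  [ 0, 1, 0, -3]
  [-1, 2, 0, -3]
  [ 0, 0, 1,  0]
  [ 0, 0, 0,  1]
J_2(1) ⊕ J_1(1) ⊕ J_1(1)

The characteristic polynomial is
  det(x·I − A) = x^4 - 4*x^3 + 6*x^2 - 4*x + 1 = (x - 1)^4

Eigenvalues and multiplicities (the geometric multiplicity of λ is n − rank(A − λI), which equals the number of Jordan blocks for λ):
  λ = 1: algebraic multiplicity = 4, geometric multiplicity = 3

Determining the block sizes for each eigenvalue:
  λ = 1: 3 blocks summing to 4 forces exactly one block of size 2 and the rest size 1 → block sizes [2, 1, 1]

Assembling the blocks gives a Jordan form
J =
  [1, 1, 0, 0]
  [0, 1, 0, 0]
  [0, 0, 1, 0]
  [0, 0, 0, 1]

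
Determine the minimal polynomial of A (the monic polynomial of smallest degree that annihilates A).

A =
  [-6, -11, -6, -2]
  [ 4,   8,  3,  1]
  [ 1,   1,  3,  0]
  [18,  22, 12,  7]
x^3 - 9*x^2 + 27*x - 27

The characteristic polynomial is χ_A(x) = (x - 3)^4, so the eigenvalues are known. The minimal polynomial is
  m_A(x) = Π_λ (x − λ)^{k_λ}
where k_λ is the size of the *largest* Jordan block for λ (equivalently, the smallest k with (A − λI)^k v = 0 for every generalised eigenvector v of λ).

  λ = 3: largest Jordan block has size 3, contributing (x − 3)^3

So m_A(x) = (x - 3)^3 = x^3 - 9*x^2 + 27*x - 27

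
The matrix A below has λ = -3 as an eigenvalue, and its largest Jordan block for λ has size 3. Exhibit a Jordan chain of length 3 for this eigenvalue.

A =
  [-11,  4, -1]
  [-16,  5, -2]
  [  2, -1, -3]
A Jordan chain for λ = -3 of length 3:
v_1 = (-2, -4, 0)ᵀ
v_2 = (-8, -16, 2)ᵀ
v_3 = (1, 0, 0)ᵀ

Let N = A − (-3)·I. We want v_3 with N^3 v_3 = 0 but N^2 v_3 ≠ 0; then v_{j-1} := N · v_j for j = 3, …, 2.

Pick v_3 = (1, 0, 0)ᵀ.
Then v_2 = N · v_3 = (-8, -16, 2)ᵀ.
Then v_1 = N · v_2 = (-2, -4, 0)ᵀ.

Sanity check: (A − (-3)·I) v_1 = (0, 0, 0)ᵀ = 0. ✓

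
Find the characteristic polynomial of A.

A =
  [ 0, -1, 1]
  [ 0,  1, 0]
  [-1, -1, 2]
x^3 - 3*x^2 + 3*x - 1

Expanding det(x·I − A) (e.g. by cofactor expansion or by noting that A is similar to its Jordan form J, which has the same characteristic polynomial as A) gives
  χ_A(x) = x^3 - 3*x^2 + 3*x - 1
which factors as (x - 1)^3. The eigenvalues (with algebraic multiplicities) are λ = 1 with multiplicity 3.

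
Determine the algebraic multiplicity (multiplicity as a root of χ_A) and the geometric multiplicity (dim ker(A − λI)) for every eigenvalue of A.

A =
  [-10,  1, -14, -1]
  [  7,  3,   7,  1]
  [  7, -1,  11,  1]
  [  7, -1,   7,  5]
λ = -3: alg = 1, geom = 1; λ = 4: alg = 3, geom = 2

Step 1 — factor the characteristic polynomial to read off the algebraic multiplicities:
  χ_A(x) = (x - 4)^3*(x + 3)

Step 2 — compute geometric multiplicities via the rank-nullity identity g(λ) = n − rank(A − λI):
  rank(A − (-3)·I) = 3, so dim ker(A − (-3)·I) = n − 3 = 1
  rank(A − (4)·I) = 2, so dim ker(A − (4)·I) = n − 2 = 2

Summary:
  λ = -3: algebraic multiplicity = 1, geometric multiplicity = 1
  λ = 4: algebraic multiplicity = 3, geometric multiplicity = 2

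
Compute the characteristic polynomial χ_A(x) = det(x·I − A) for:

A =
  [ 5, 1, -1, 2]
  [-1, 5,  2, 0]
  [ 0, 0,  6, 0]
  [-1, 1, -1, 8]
x^4 - 24*x^3 + 216*x^2 - 864*x + 1296

Expanding det(x·I − A) (e.g. by cofactor expansion or by noting that A is similar to its Jordan form J, which has the same characteristic polynomial as A) gives
  χ_A(x) = x^4 - 24*x^3 + 216*x^2 - 864*x + 1296
which factors as (x - 6)^4. The eigenvalues (with algebraic multiplicities) are λ = 6 with multiplicity 4.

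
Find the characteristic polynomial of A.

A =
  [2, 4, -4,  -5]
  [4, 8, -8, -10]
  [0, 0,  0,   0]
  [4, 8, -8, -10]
x^4

Expanding det(x·I − A) (e.g. by cofactor expansion or by noting that A is similar to its Jordan form J, which has the same characteristic polynomial as A) gives
  χ_A(x) = x^4
which factors as x^4. The eigenvalues (with algebraic multiplicities) are λ = 0 with multiplicity 4.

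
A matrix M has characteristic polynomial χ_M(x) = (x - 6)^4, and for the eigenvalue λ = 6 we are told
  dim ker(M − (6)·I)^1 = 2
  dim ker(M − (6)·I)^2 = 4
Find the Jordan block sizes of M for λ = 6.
Block sizes for λ = 6: [2, 2]

From the dimensions of kernels of powers, the number of Jordan blocks of size at least j is d_j − d_{j−1} where d_j = dim ker(N^j) (with d_0 = 0). Computing the differences gives [2, 2].
The number of blocks of size exactly k is (#blocks of size ≥ k) − (#blocks of size ≥ k + 1), so the partition is: 2 block(s) of size 2.
In nonincreasing order the block sizes are [2, 2].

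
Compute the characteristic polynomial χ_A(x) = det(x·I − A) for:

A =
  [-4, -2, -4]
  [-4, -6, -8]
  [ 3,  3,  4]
x^3 + 6*x^2 + 12*x + 8

Expanding det(x·I − A) (e.g. by cofactor expansion or by noting that A is similar to its Jordan form J, which has the same characteristic polynomial as A) gives
  χ_A(x) = x^3 + 6*x^2 + 12*x + 8
which factors as (x + 2)^3. The eigenvalues (with algebraic multiplicities) are λ = -2 with multiplicity 3.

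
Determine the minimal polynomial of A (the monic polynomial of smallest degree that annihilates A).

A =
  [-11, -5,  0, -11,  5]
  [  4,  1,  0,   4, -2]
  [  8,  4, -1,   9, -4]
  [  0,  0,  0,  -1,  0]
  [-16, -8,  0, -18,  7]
x^2 + 2*x + 1

The characteristic polynomial is χ_A(x) = (x + 1)^5, so the eigenvalues are known. The minimal polynomial is
  m_A(x) = Π_λ (x − λ)^{k_λ}
where k_λ is the size of the *largest* Jordan block for λ (equivalently, the smallest k with (A − λI)^k v = 0 for every generalised eigenvector v of λ).

  λ = -1: largest Jordan block has size 2, contributing (x + 1)^2

So m_A(x) = (x + 1)^2 = x^2 + 2*x + 1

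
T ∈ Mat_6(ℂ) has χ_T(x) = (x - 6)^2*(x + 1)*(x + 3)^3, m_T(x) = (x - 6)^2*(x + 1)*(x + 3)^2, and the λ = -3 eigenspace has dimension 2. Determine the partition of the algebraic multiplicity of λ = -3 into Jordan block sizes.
Block sizes for λ = -3: [2, 1]

Step 1 — from the characteristic polynomial, algebraic multiplicity of λ = -3 is 3. From dim ker(T − (-3)·I) = 2, there are exactly 2 Jordan blocks for λ = -3.
Step 2 — from the minimal polynomial, the factor (x + 3)^2 tells us the largest block for λ = -3 has size 2.
Step 3 — with total size 3, 2 blocks, and largest block 2, the block sizes (in nonincreasing order) are [2, 1].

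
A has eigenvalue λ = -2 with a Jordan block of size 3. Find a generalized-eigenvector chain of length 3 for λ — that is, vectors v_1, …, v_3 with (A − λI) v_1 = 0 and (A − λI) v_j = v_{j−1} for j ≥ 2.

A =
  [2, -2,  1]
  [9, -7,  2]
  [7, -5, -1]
A Jordan chain for λ = -2 of length 3:
v_1 = (5, 5, -10)ᵀ
v_2 = (4, 9, 7)ᵀ
v_3 = (1, 0, 0)ᵀ

Let N = A − (-2)·I. We want v_3 with N^3 v_3 = 0 but N^2 v_3 ≠ 0; then v_{j-1} := N · v_j for j = 3, …, 2.

Pick v_3 = (1, 0, 0)ᵀ.
Then v_2 = N · v_3 = (4, 9, 7)ᵀ.
Then v_1 = N · v_2 = (5, 5, -10)ᵀ.

Sanity check: (A − (-2)·I) v_1 = (0, 0, 0)ᵀ = 0. ✓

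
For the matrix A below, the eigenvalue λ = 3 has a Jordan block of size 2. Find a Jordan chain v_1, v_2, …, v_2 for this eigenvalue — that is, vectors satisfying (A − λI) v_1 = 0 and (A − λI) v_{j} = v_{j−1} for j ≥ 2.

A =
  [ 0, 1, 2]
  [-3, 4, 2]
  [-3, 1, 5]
A Jordan chain for λ = 3 of length 2:
v_1 = (-3, -3, -3)ᵀ
v_2 = (1, 0, 0)ᵀ

Let N = A − (3)·I. We want v_2 with N^2 v_2 = 0 but N^1 v_2 ≠ 0; then v_{j-1} := N · v_j for j = 2, …, 2.

Pick v_2 = (1, 0, 0)ᵀ.
Then v_1 = N · v_2 = (-3, -3, -3)ᵀ.

Sanity check: (A − (3)·I) v_1 = (0, 0, 0)ᵀ = 0. ✓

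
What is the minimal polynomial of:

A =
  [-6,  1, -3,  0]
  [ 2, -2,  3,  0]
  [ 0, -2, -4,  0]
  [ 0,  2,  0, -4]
x^3 + 12*x^2 + 48*x + 64

The characteristic polynomial is χ_A(x) = (x + 4)^4, so the eigenvalues are known. The minimal polynomial is
  m_A(x) = Π_λ (x − λ)^{k_λ}
where k_λ is the size of the *largest* Jordan block for λ (equivalently, the smallest k with (A − λI)^k v = 0 for every generalised eigenvector v of λ).

  λ = -4: largest Jordan block has size 3, contributing (x + 4)^3

So m_A(x) = (x + 4)^3 = x^3 + 12*x^2 + 48*x + 64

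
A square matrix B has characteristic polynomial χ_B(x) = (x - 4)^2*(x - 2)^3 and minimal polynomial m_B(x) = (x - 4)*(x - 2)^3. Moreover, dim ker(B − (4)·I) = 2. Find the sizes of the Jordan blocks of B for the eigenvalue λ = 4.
Block sizes for λ = 4: [1, 1]

Step 1 — from the characteristic polynomial, algebraic multiplicity of λ = 4 is 2. From dim ker(B − (4)·I) = 2, there are exactly 2 Jordan blocks for λ = 4.
Step 2 — from the minimal polynomial, the factor (x − 4) tells us the largest block for λ = 4 has size 1.
Step 3 — with total size 2, 2 blocks, and largest block 1, the block sizes (in nonincreasing order) are [1, 1].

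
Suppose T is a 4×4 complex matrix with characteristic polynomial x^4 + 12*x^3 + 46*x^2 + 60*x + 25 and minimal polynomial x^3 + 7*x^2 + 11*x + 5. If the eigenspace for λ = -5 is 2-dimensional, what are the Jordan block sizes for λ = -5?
Block sizes for λ = -5: [1, 1]

Step 1 — from the characteristic polynomial, algebraic multiplicity of λ = -5 is 2. From dim ker(T − (-5)·I) = 2, there are exactly 2 Jordan blocks for λ = -5.
Step 2 — from the minimal polynomial, the factor (x + 5) tells us the largest block for λ = -5 has size 1.
Step 3 — with total size 2, 2 blocks, and largest block 1, the block sizes (in nonincreasing order) are [1, 1].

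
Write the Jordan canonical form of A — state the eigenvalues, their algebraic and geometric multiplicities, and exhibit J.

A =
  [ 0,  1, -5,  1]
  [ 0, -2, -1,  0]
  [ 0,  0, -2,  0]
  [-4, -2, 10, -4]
J_3(-2) ⊕ J_1(-2)

The characteristic polynomial is
  det(x·I − A) = x^4 + 8*x^3 + 24*x^2 + 32*x + 16 = (x + 2)^4

Eigenvalues and multiplicities (the geometric multiplicity of λ is n − rank(A − λI), which equals the number of Jordan blocks for λ):
  λ = -2: algebraic multiplicity = 4, geometric multiplicity = 2

Determining the block sizes for each eigenvalue:
  λ = -2: with am = 4 and gm = 2, the partition is not yet determined (e.g. several partitions of 4 into 2 parts exist). Let N = A − (-2)·I. Computing rank(N^1) = 2, rank(N^2) = 1, rank(N^3) = 0; the number of blocks of size ≥ j is rank(N^{j−1}) − rank(N^j), giving [2, 1, 1]. So we have 1 block(s) of size 3, 1 block(s) of size 1 → block sizes [3, 1]

Assembling the blocks gives a Jordan form
J =
  [-2,  1,  0,  0]
  [ 0, -2,  1,  0]
  [ 0,  0, -2,  0]
  [ 0,  0,  0, -2]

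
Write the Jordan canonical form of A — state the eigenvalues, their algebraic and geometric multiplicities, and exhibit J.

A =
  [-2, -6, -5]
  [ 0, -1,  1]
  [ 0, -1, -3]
J_3(-2)

The characteristic polynomial is
  det(x·I − A) = x^3 + 6*x^2 + 12*x + 8 = (x + 2)^3

Eigenvalues and multiplicities (the geometric multiplicity of λ is n − rank(A − λI), which equals the number of Jordan blocks for λ):
  λ = -2: algebraic multiplicity = 3, geometric multiplicity = 1

Determining the block sizes for each eigenvalue:
  λ = -2: one block (gm = 1), so the single block has size am = 3 → block sizes [3]

Assembling the blocks gives a Jordan form
J =
  [-2,  1,  0]
  [ 0, -2,  1]
  [ 0,  0, -2]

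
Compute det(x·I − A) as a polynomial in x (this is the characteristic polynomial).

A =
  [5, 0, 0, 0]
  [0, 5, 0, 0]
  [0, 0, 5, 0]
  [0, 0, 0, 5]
x^4 - 20*x^3 + 150*x^2 - 500*x + 625

Expanding det(x·I − A) (e.g. by cofactor expansion or by noting that A is similar to its Jordan form J, which has the same characteristic polynomial as A) gives
  χ_A(x) = x^4 - 20*x^3 + 150*x^2 - 500*x + 625
which factors as (x - 5)^4. The eigenvalues (with algebraic multiplicities) are λ = 5 with multiplicity 4.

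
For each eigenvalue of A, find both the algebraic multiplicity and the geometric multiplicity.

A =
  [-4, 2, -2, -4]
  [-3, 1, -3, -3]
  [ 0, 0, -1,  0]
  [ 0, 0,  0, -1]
λ = -2: alg = 1, geom = 1; λ = -1: alg = 3, geom = 2

Step 1 — factor the characteristic polynomial to read off the algebraic multiplicities:
  χ_A(x) = (x + 1)^3*(x + 2)

Step 2 — compute geometric multiplicities via the rank-nullity identity g(λ) = n − rank(A − λI):
  rank(A − (-2)·I) = 3, so dim ker(A − (-2)·I) = n − 3 = 1
  rank(A − (-1)·I) = 2, so dim ker(A − (-1)·I) = n − 2 = 2

Summary:
  λ = -2: algebraic multiplicity = 1, geometric multiplicity = 1
  λ = -1: algebraic multiplicity = 3, geometric multiplicity = 2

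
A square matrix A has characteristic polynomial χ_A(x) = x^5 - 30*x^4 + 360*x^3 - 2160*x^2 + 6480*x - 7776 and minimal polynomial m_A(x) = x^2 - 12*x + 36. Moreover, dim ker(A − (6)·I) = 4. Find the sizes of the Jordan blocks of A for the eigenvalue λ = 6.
Block sizes for λ = 6: [2, 1, 1, 1]

Step 1 — from the characteristic polynomial, algebraic multiplicity of λ = 6 is 5. From dim ker(A − (6)·I) = 4, there are exactly 4 Jordan blocks for λ = 6.
Step 2 — from the minimal polynomial, the factor (x − 6)^2 tells us the largest block for λ = 6 has size 2.
Step 3 — with total size 5, 4 blocks, and largest block 2, the block sizes (in nonincreasing order) are [2, 1, 1, 1].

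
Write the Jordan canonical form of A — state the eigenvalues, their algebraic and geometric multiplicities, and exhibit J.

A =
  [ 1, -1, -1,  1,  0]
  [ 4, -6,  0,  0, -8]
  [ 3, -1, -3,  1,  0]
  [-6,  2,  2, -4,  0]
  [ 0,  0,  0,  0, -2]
J_2(-4) ⊕ J_1(-2) ⊕ J_1(-2) ⊕ J_1(-2)

The characteristic polynomial is
  det(x·I − A) = x^5 + 14*x^4 + 76*x^3 + 200*x^2 + 256*x + 128 = (x + 2)^3*(x + 4)^2

Eigenvalues and multiplicities (the geometric multiplicity of λ is n − rank(A − λI), which equals the number of Jordan blocks for λ):
  λ = -4: algebraic multiplicity = 2, geometric multiplicity = 1
  λ = -2: algebraic multiplicity = 3, geometric multiplicity = 3

Determining the block sizes for each eigenvalue:
  λ = -4: one block (gm = 1), so the single block has size am = 2 → block sizes [2]
  λ = -2: gm = am = 3, so every block has size 1 → block sizes [1, 1, 1]

Assembling the blocks gives a Jordan form
J =
  [-4,  1,  0,  0,  0]
  [ 0, -4,  0,  0,  0]
  [ 0,  0, -2,  0,  0]
  [ 0,  0,  0, -2,  0]
  [ 0,  0,  0,  0, -2]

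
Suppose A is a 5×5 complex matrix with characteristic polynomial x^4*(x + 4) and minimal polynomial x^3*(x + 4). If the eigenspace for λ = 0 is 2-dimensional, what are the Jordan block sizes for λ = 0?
Block sizes for λ = 0: [3, 1]

Step 1 — from the characteristic polynomial, algebraic multiplicity of λ = 0 is 4. From dim ker(A − (0)·I) = 2, there are exactly 2 Jordan blocks for λ = 0.
Step 2 — from the minimal polynomial, the factor (x − 0)^3 tells us the largest block for λ = 0 has size 3.
Step 3 — with total size 4, 2 blocks, and largest block 3, the block sizes (in nonincreasing order) are [3, 1].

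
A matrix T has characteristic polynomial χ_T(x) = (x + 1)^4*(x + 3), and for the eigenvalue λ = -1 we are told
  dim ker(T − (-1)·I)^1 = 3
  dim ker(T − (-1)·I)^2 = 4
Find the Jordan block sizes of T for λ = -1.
Block sizes for λ = -1: [2, 1, 1]

From the dimensions of kernels of powers, the number of Jordan blocks of size at least j is d_j − d_{j−1} where d_j = dim ker(N^j) (with d_0 = 0). Computing the differences gives [3, 1].
The number of blocks of size exactly k is (#blocks of size ≥ k) − (#blocks of size ≥ k + 1), so the partition is: 2 block(s) of size 1, 1 block(s) of size 2.
In nonincreasing order the block sizes are [2, 1, 1].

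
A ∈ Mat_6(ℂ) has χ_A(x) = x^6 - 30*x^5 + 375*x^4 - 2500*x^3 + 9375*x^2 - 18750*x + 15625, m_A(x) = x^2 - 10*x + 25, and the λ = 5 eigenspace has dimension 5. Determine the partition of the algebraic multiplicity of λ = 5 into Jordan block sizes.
Block sizes for λ = 5: [2, 1, 1, 1, 1]

Step 1 — from the characteristic polynomial, algebraic multiplicity of λ = 5 is 6. From dim ker(A − (5)·I) = 5, there are exactly 5 Jordan blocks for λ = 5.
Step 2 — from the minimal polynomial, the factor (x − 5)^2 tells us the largest block for λ = 5 has size 2.
Step 3 — with total size 6, 5 blocks, and largest block 2, the block sizes (in nonincreasing order) are [2, 1, 1, 1, 1].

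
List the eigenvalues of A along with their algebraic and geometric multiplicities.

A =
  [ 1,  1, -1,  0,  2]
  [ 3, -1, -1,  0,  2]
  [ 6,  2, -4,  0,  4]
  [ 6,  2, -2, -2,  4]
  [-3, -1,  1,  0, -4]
λ = -2: alg = 5, geom = 4

Step 1 — factor the characteristic polynomial to read off the algebraic multiplicities:
  χ_A(x) = (x + 2)^5

Step 2 — compute geometric multiplicities via the rank-nullity identity g(λ) = n − rank(A − λI):
  rank(A − (-2)·I) = 1, so dim ker(A − (-2)·I) = n − 1 = 4

Summary:
  λ = -2: algebraic multiplicity = 5, geometric multiplicity = 4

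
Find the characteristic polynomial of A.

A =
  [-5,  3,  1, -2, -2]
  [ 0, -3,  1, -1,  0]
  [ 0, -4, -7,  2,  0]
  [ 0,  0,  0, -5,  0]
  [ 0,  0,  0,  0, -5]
x^5 + 25*x^4 + 250*x^3 + 1250*x^2 + 3125*x + 3125

Expanding det(x·I − A) (e.g. by cofactor expansion or by noting that A is similar to its Jordan form J, which has the same characteristic polynomial as A) gives
  χ_A(x) = x^5 + 25*x^4 + 250*x^3 + 1250*x^2 + 3125*x + 3125
which factors as (x + 5)^5. The eigenvalues (with algebraic multiplicities) are λ = -5 with multiplicity 5.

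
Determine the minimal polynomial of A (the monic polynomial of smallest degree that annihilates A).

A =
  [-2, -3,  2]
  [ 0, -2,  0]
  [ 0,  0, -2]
x^2 + 4*x + 4

The characteristic polynomial is χ_A(x) = (x + 2)^3, so the eigenvalues are known. The minimal polynomial is
  m_A(x) = Π_λ (x − λ)^{k_λ}
where k_λ is the size of the *largest* Jordan block for λ (equivalently, the smallest k with (A − λI)^k v = 0 for every generalised eigenvector v of λ).

  λ = -2: largest Jordan block has size 2, contributing (x + 2)^2

So m_A(x) = (x + 2)^2 = x^2 + 4*x + 4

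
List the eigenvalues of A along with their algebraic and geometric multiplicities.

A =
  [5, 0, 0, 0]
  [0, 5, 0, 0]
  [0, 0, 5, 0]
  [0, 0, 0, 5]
λ = 5: alg = 4, geom = 4

Step 1 — factor the characteristic polynomial to read off the algebraic multiplicities:
  χ_A(x) = (x - 5)^4

Step 2 — compute geometric multiplicities via the rank-nullity identity g(λ) = n − rank(A − λI):
  rank(A − (5)·I) = 0, so dim ker(A − (5)·I) = n − 0 = 4

Summary:
  λ = 5: algebraic multiplicity = 4, geometric multiplicity = 4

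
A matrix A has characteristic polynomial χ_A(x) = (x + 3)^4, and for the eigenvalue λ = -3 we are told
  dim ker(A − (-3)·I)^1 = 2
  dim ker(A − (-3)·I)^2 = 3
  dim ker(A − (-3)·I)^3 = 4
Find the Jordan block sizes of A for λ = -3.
Block sizes for λ = -3: [3, 1]

From the dimensions of kernels of powers, the number of Jordan blocks of size at least j is d_j − d_{j−1} where d_j = dim ker(N^j) (with d_0 = 0). Computing the differences gives [2, 1, 1].
The number of blocks of size exactly k is (#blocks of size ≥ k) − (#blocks of size ≥ k + 1), so the partition is: 1 block(s) of size 1, 1 block(s) of size 3.
In nonincreasing order the block sizes are [3, 1].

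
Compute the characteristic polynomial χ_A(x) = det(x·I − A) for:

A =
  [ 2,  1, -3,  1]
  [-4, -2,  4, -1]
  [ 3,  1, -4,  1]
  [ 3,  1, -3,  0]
x^4 + 4*x^3 + 6*x^2 + 4*x + 1

Expanding det(x·I − A) (e.g. by cofactor expansion or by noting that A is similar to its Jordan form J, which has the same characteristic polynomial as A) gives
  χ_A(x) = x^4 + 4*x^3 + 6*x^2 + 4*x + 1
which factors as (x + 1)^4. The eigenvalues (with algebraic multiplicities) are λ = -1 with multiplicity 4.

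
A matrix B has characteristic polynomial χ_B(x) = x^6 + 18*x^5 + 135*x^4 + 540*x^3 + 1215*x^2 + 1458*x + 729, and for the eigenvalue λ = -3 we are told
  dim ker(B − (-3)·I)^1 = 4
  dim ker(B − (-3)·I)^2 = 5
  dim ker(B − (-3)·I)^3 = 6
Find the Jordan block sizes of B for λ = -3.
Block sizes for λ = -3: [3, 1, 1, 1]

From the dimensions of kernels of powers, the number of Jordan blocks of size at least j is d_j − d_{j−1} where d_j = dim ker(N^j) (with d_0 = 0). Computing the differences gives [4, 1, 1].
The number of blocks of size exactly k is (#blocks of size ≥ k) − (#blocks of size ≥ k + 1), so the partition is: 3 block(s) of size 1, 1 block(s) of size 3.
In nonincreasing order the block sizes are [3, 1, 1, 1].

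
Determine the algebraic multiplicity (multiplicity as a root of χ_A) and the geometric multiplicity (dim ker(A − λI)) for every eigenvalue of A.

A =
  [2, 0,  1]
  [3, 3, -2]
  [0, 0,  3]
λ = 2: alg = 1, geom = 1; λ = 3: alg = 2, geom = 1

Step 1 — factor the characteristic polynomial to read off the algebraic multiplicities:
  χ_A(x) = (x - 3)^2*(x - 2)

Step 2 — compute geometric multiplicities via the rank-nullity identity g(λ) = n − rank(A − λI):
  rank(A − (2)·I) = 2, so dim ker(A − (2)·I) = n − 2 = 1
  rank(A − (3)·I) = 2, so dim ker(A − (3)·I) = n − 2 = 1

Summary:
  λ = 2: algebraic multiplicity = 1, geometric multiplicity = 1
  λ = 3: algebraic multiplicity = 2, geometric multiplicity = 1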